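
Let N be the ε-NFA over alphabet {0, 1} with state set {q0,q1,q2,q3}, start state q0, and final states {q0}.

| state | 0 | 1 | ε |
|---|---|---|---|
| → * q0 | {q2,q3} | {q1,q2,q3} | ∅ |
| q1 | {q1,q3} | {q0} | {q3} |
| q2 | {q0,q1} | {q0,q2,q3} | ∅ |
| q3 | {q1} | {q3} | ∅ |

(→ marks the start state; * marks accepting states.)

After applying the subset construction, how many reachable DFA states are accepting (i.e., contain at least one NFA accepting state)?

4

Start state of the DFA: {q0} (ε-closure of the NFA start).
{q0} --0--> {q2,q3}  [new]
{q0} --1--> {q1,q2,q3}  [new]
{q2,q3} --0--> {q0,q1,q3}  [new]
{q2,q3} --1--> {q0,q2,q3}  [new]
{q1,q2,q3} --0--> {q0,q1,q3}  [seen]
{q1,q2,q3} --1--> {q0,q2,q3}  [seen]
{q0,q1,q3} --0--> {q1,q2,q3}  [seen]
{q0,q1,q3} --1--> {q0,q1,q2,q3}  [new]
{q0,q2,q3} --0--> {q0,q1,q2,q3}  [seen]
{q0,q2,q3} --1--> {q0,q1,q2,q3}  [seen]
{q0,q1,q2,q3} --0--> {q0,q1,q2,q3}  [seen]
{q0,q1,q2,q3} --1--> {q0,q1,q2,q3}  [seen]
Reachable DFA states: {q0}, {q2,q3}, {q1,q2,q3}, {q0,q1,q3}, {q0,q2,q3}, {q0,q1,q2,q3}.
Accepting DFA states (contain an NFA accepting state): {q0}, {q0,q1,q3}, {q0,q2,q3}, {q0,q1,q2,q3}.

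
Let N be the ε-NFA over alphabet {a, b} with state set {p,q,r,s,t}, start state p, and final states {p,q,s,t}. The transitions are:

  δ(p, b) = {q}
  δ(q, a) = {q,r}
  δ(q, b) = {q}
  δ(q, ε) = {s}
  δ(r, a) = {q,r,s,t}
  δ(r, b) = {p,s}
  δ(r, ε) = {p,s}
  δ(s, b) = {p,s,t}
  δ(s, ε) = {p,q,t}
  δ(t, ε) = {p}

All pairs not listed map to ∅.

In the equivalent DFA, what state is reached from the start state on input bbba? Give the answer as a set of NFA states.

Start: {p}.
δ(p,b) = {q}.
Union: {q}.
ε-closure gives {p,q,s,t}.
After b: {p,q,s,t}.
δ(p,b) = {q}; δ(q,b) = {q}; δ(s,b) = {p,s,t}; δ(t,b) = ∅.
Union: {p,q,s,t}.
After b: {p,q,s,t}.
δ(p,b) = {q}; δ(q,b) = {q}; δ(s,b) = {p,s,t}; δ(t,b) = ∅.
Union: {p,q,s,t}.
After b: {p,q,s,t}.
δ(p,a) = ∅; δ(q,a) = {q,r}; δ(s,a) = ∅; δ(t,a) = ∅.
Union: {q,r}.
ε-closure gives {p,q,r,s,t}.
After a: {p,q,r,s,t}.

{p,q,r,s,t}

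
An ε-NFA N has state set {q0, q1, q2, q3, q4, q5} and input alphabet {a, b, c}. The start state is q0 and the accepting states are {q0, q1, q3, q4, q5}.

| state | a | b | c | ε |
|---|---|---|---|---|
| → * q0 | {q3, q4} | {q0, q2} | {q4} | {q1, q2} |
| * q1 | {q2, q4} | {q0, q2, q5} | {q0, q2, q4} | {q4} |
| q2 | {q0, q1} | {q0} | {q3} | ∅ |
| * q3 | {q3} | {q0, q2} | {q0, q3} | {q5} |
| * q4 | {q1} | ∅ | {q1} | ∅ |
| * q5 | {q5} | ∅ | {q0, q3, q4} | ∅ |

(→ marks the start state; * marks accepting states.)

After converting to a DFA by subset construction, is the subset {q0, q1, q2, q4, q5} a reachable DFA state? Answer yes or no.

Start state of the DFA: {q0, q1, q2, q4} (ε-closure of the NFA start).
{q0, q1, q2, q4} --a--> {q0, q1, q2, q3, q4, q5}  [new]
{q0, q1, q2, q4} --b--> {q0, q1, q2, q4, q5}  [new]
{q0, q1, q2, q4} --c--> {q0, q1, q2, q3, q4, q5}  [seen]
{q0, q1, q2, q3, q4, q5} --a--> {q0, q1, q2, q3, q4, q5}  [seen]
{q0, q1, q2, q3, q4, q5} --b--> {q0, q1, q2, q4, q5}  [seen]
{q0, q1, q2, q3, q4, q5} --c--> {q0, q1, q2, q3, q4, q5}  [seen]
{q0, q1, q2, q4, q5} --a--> {q0, q1, q2, q3, q4, q5}  [seen]
{q0, q1, q2, q4, q5} --b--> {q0, q1, q2, q4, q5}  [seen]
{q0, q1, q2, q4, q5} --c--> {q0, q1, q2, q3, q4, q5}  [seen]
Reachable DFA states: {q0, q1, q2, q4}, {q0, q1, q2, q3, q4, q5}, {q0, q1, q2, q4, q5}.
{q0, q1, q2, q4, q5} is among them.

yes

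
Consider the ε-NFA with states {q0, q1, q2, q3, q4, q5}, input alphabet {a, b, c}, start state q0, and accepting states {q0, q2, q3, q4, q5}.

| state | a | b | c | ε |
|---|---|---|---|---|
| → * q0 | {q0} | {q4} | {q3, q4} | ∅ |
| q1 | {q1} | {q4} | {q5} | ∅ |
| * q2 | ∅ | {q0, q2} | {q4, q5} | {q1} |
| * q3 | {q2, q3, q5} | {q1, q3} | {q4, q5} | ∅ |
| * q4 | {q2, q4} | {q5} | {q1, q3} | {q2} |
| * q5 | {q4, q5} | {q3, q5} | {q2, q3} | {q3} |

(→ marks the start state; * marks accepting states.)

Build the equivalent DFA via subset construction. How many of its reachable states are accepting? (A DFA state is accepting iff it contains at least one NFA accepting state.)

5

Start state of the DFA: {q0} (ε-closure of the NFA start).
{q0} --a--> {q0}  [seen]
{q0} --b--> {q1, q2, q4}  [new]
{q0} --c--> {q1, q2, q3, q4}  [new]
{q1, q2, q4} --a--> {q1, q2, q4}  [seen]
{q1, q2, q4} --b--> {q0, q1, q2, q3, q4, q5}  [new]
{q1, q2, q4} --c--> {q1, q2, q3, q4, q5}  [new]
{q1, q2, q3, q4} --a--> {q1, q2, q3, q4, q5}  [seen]
{q1, q2, q3, q4} --b--> {q0, q1, q2, q3, q4, q5}  [seen]
{q1, q2, q3, q4} --c--> {q1, q2, q3, q4, q5}  [seen]
{q0, q1, q2, q3, q4, q5} --a--> {q0, q1, q2, q3, q4, q5}  [seen]
{q0, q1, q2, q3, q4, q5} --b--> {q0, q1, q2, q3, q4, q5}  [seen]
{q0, q1, q2, q3, q4, q5} --c--> {q1, q2, q3, q4, q5}  [seen]
{q1, q2, q3, q4, q5} --a--> {q1, q2, q3, q4, q5}  [seen]
{q1, q2, q3, q4, q5} --b--> {q0, q1, q2, q3, q4, q5}  [seen]
{q1, q2, q3, q4, q5} --c--> {q1, q2, q3, q4, q5}  [seen]
Reachable DFA states: {q0}, {q1, q2, q4}, {q1, q2, q3, q4}, {q0, q1, q2, q3, q4, q5}, {q1, q2, q3, q4, q5}.
Accepting DFA states (contain an NFA accepting state): {q0}, {q1, q2, q4}, {q1, q2, q3, q4}, {q0, q1, q2, q3, q4, q5}, {q1, q2, q3, q4, q5}.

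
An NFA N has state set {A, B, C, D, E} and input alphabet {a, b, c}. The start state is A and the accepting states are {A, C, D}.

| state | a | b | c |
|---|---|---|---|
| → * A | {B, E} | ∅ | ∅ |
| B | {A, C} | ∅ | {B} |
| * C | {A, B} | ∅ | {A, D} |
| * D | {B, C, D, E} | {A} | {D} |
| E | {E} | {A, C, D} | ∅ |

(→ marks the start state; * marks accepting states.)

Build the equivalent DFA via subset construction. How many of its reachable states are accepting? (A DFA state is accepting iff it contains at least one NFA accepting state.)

Start state of the DFA: {A}.
{A} --a--> {B, E}  [new]
{A} --b--> ∅  [new]
{A} --c--> ∅  [seen]
{B, E} --a--> {A, C, E}  [new]
{B, E} --b--> {A, C, D}  [new]
{B, E} --c--> {B}  [new]
∅ --a--> ∅  [seen]
∅ --b--> ∅  [seen]
∅ --c--> ∅  [seen]
{A, C, E} --a--> {A, B, E}  [new]
{A, C, E} --b--> {A, C, D}  [seen]
{A, C, E} --c--> {A, D}  [new]
{A, C, D} --a--> {A, B, C, D, E}  [new]
{A, C, D} --b--> {A}  [seen]
{A, C, D} --c--> {A, D}  [seen]
{B} --a--> {A, C}  [new]
{B} --b--> ∅  [seen]
{B} --c--> {B}  [seen]
{A, B, E} --a--> {A, B, C, E}  [new]
{A, B, E} --b--> {A, C, D}  [seen]
{A, B, E} --c--> {B}  [seen]
{A, D} --a--> {B, C, D, E}  [new]
{A, D} --b--> {A}  [seen]
{A, D} --c--> {D}  [new]
{A, B, C, D, E} --a--> {A, B, C, D, E}  [seen]
{A, B, C, D, E} --b--> {A, C, D}  [seen]
{A, B, C, D, E} --c--> {A, B, D}  [new]
{A, C} --a--> {A, B, E}  [seen]
{A, C} --b--> ∅  [seen]
{A, C} --c--> {A, D}  [seen]
{A, B, C, E} --a--> {A, B, C, E}  [seen]
{A, B, C, E} --b--> {A, C, D}  [seen]
{A, B, C, E} --c--> {A, B, D}  [seen]
{B, C, D, E} --a--> {A, B, C, D, E}  [seen]
{B, C, D, E} --b--> {A, C, D}  [seen]
{B, C, D, E} --c--> {A, B, D}  [seen]
{D} --a--> {B, C, D, E}  [seen]
{D} --b--> {A}  [seen]
{D} --c--> {D}  [seen]
{A, B, D} --a--> {A, B, C, D, E}  [seen]
{A, B, D} --b--> {A}  [seen]
{A, B, D} --c--> {B, D}  [new]
{B, D} --a--> {A, B, C, D, E}  [seen]
{B, D} --b--> {A}  [seen]
{B, D} --c--> {B, D}  [seen]
Reachable DFA states: {A}, {B, E}, ∅, {A, C, E}, {A, C, D}, {B}, {A, B, E}, {A, D}, {A, B, C, D, E}, {A, C}, {A, B, C, E}, {B, C, D, E}, {D}, {A, B, D}, {B, D}.
Accepting DFA states (contain an NFA accepting state): {A}, {A, C, E}, {A, C, D}, {A, B, E}, {A, D}, {A, B, C, D, E}, {A, C}, {A, B, C, E}, {B, C, D, E}, {D}, {A, B, D}, {B, D}.

12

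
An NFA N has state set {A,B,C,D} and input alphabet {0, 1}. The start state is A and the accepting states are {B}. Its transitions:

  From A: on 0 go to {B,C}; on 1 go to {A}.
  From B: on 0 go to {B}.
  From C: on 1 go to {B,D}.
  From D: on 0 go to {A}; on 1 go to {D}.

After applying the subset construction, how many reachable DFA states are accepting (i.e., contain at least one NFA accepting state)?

4

Start state of the DFA: {A}.
{A} --0--> {B,C}  [new]
{A} --1--> {A}  [seen]
{B,C} --0--> {B}  [new]
{B,C} --1--> {B,D}  [new]
{B} --0--> {B}  [seen]
{B} --1--> ∅  [new]
{B,D} --0--> {A,B}  [new]
{B,D} --1--> {D}  [new]
∅ --0--> ∅  [seen]
∅ --1--> ∅  [seen]
{A,B} --0--> {B,C}  [seen]
{A,B} --1--> {A}  [seen]
{D} --0--> {A}  [seen]
{D} --1--> {D}  [seen]
Reachable DFA states: {A}, {B,C}, {B}, {B,D}, ∅, {A,B}, {D}.
Accepting DFA states (contain an NFA accepting state): {B,C}, {B}, {B,D}, {A,B}.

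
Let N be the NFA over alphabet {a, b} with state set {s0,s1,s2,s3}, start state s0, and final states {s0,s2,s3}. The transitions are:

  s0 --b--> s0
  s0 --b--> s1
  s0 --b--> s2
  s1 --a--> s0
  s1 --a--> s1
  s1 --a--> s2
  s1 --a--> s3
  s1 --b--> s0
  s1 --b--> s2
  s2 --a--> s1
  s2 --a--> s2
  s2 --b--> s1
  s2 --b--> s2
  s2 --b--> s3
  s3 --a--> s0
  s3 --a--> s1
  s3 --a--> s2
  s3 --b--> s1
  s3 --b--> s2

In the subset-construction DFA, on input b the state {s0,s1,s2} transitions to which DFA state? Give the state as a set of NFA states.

{s0,s1,s2,s3}

δ(s0,b) = {s0,s1,s2}; δ(s1,b) = {s0,s2}; δ(s2,b) = {s1,s2,s3}.
Union: {s0,s1,s2,s3}.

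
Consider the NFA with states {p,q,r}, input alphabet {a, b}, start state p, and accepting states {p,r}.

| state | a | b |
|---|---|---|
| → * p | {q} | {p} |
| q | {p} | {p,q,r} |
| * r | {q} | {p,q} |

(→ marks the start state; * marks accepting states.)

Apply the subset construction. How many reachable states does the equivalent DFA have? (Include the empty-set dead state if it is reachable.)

Start state of the DFA: {p}.
{p} --a--> {q}  [new]
{p} --b--> {p}  [seen]
{q} --a--> {p}  [seen]
{q} --b--> {p,q,r}  [new]
{p,q,r} --a--> {p,q}  [new]
{p,q,r} --b--> {p,q,r}  [seen]
{p,q} --a--> {p,q}  [seen]
{p,q} --b--> {p,q,r}  [seen]
Reachable DFA states: {p}, {q}, {p,q,r}, {p,q}.

4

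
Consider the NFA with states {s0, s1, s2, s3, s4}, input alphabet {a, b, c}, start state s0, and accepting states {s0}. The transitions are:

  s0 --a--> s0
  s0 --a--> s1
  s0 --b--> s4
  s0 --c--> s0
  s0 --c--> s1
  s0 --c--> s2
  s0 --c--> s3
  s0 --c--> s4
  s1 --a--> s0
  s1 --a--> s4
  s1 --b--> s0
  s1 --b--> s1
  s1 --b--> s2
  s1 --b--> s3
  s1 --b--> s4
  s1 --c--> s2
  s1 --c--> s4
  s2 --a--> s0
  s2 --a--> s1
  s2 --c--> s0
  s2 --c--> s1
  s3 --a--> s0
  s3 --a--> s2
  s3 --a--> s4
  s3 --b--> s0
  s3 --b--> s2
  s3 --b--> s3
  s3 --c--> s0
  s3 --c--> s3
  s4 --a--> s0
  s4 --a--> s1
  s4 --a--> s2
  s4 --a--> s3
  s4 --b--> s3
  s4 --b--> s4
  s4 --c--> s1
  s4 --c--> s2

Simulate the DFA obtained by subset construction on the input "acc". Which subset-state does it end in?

{s0, s1, s2, s3, s4}

Start: {s0}.
δ(s0,a) = {s0, s1}.
Union: {s0, s1}.
After a: {s0, s1}.
δ(s0,c) = {s0, s1, s2, s3, s4}; δ(s1,c) = {s2, s4}.
Union: {s0, s1, s2, s3, s4}.
After c: {s0, s1, s2, s3, s4}.
δ(s0,c) = {s0, s1, s2, s3, s4}; δ(s1,c) = {s2, s4}; δ(s2,c) = {s0, s1}; δ(s3,c) = {s0, s3}; δ(s4,c) = {s1, s2}.
Union: {s0, s1, s2, s3, s4}.
After c: {s0, s1, s2, s3, s4}.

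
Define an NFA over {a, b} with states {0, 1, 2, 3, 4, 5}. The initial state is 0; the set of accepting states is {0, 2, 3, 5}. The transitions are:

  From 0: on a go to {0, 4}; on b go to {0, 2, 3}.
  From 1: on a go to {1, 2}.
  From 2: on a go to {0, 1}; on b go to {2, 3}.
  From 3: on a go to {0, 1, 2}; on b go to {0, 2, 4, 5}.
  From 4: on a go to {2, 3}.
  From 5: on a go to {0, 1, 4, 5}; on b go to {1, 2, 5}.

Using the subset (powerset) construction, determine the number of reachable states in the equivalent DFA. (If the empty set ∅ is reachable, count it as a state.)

8

Start state of the DFA: {0}.
{0} --a--> {0, 4}  [new]
{0} --b--> {0, 2, 3}  [new]
{0, 4} --a--> {0, 2, 3, 4}  [new]
{0, 4} --b--> {0, 2, 3}  [seen]
{0, 2, 3} --a--> {0, 1, 2, 4}  [new]
{0, 2, 3} --b--> {0, 2, 3, 4, 5}  [new]
{0, 2, 3, 4} --a--> {0, 1, 2, 3, 4}  [new]
{0, 2, 3, 4} --b--> {0, 2, 3, 4, 5}  [seen]
{0, 1, 2, 4} --a--> {0, 1, 2, 3, 4}  [seen]
{0, 1, 2, 4} --b--> {0, 2, 3}  [seen]
{0, 2, 3, 4, 5} --a--> {0, 1, 2, 3, 4, 5}  [new]
{0, 2, 3, 4, 5} --b--> {0, 1, 2, 3, 4, 5}  [seen]
{0, 1, 2, 3, 4} --a--> {0, 1, 2, 3, 4}  [seen]
{0, 1, 2, 3, 4} --b--> {0, 2, 3, 4, 5}  [seen]
{0, 1, 2, 3, 4, 5} --a--> {0, 1, 2, 3, 4, 5}  [seen]
{0, 1, 2, 3, 4, 5} --b--> {0, 1, 2, 3, 4, 5}  [seen]
Reachable DFA states: {0}, {0, 4}, {0, 2, 3}, {0, 2, 3, 4}, {0, 1, 2, 4}, {0, 2, 3, 4, 5}, {0, 1, 2, 3, 4}, {0, 1, 2, 3, 4, 5}.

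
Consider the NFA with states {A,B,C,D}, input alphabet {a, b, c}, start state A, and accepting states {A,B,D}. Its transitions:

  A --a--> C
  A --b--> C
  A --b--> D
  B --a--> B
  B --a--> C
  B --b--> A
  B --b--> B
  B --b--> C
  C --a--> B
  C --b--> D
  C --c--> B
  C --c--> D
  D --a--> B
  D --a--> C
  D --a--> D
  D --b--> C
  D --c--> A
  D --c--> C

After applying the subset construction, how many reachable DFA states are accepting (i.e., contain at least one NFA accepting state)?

10

Start state of the DFA: {A}.
{A} --a--> {C}  [new]
{A} --b--> {C,D}  [new]
{A} --c--> ∅  [new]
{C} --a--> {B}  [new]
{C} --b--> {D}  [new]
{C} --c--> {B,D}  [new]
{C,D} --a--> {B,C,D}  [new]
{C,D} --b--> {C,D}  [seen]
{C,D} --c--> {A,B,C,D}  [new]
∅ --a--> ∅  [seen]
∅ --b--> ∅  [seen]
∅ --c--> ∅  [seen]
{B} --a--> {B,C}  [new]
{B} --b--> {A,B,C}  [new]
{B} --c--> ∅  [seen]
{D} --a--> {B,C,D}  [seen]
{D} --b--> {C}  [seen]
{D} --c--> {A,C}  [new]
{B,D} --a--> {B,C,D}  [seen]
{B,D} --b--> {A,B,C}  [seen]
{B,D} --c--> {A,C}  [seen]
{B,C,D} --a--> {B,C,D}  [seen]
{B,C,D} --b--> {A,B,C,D}  [seen]
{B,C,D} --c--> {A,B,C,D}  [seen]
{A,B,C,D} --a--> {B,C,D}  [seen]
{A,B,C,D} --b--> {A,B,C,D}  [seen]
{A,B,C,D} --c--> {A,B,C,D}  [seen]
{B,C} --a--> {B,C}  [seen]
{B,C} --b--> {A,B,C,D}  [seen]
{B,C} --c--> {B,D}  [seen]
{A,B,C} --a--> {B,C}  [seen]
{A,B,C} --b--> {A,B,C,D}  [seen]
{A,B,C} --c--> {B,D}  [seen]
{A,C} --a--> {B,C}  [seen]
{A,C} --b--> {C,D}  [seen]
{A,C} --c--> {B,D}  [seen]
Reachable DFA states: {A}, {C}, {C,D}, ∅, {B}, {D}, {B,D}, {B,C,D}, {A,B,C,D}, {B,C}, {A,B,C}, {A,C}.
Accepting DFA states (contain an NFA accepting state): {A}, {C,D}, {B}, {D}, {B,D}, {B,C,D}, {A,B,C,D}, {B,C}, {A,B,C}, {A,C}.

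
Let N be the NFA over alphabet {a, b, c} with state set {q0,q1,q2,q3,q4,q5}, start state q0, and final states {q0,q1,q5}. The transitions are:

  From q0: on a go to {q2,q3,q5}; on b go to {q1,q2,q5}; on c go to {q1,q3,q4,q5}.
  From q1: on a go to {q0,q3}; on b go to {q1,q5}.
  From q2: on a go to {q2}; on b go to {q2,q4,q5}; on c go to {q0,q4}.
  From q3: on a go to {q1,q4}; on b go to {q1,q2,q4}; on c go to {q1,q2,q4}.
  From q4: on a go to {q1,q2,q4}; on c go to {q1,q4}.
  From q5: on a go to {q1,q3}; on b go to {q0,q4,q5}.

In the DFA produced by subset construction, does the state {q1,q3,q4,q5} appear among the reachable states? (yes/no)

yes

Start state of the DFA: {q0}.
{q0} --a--> {q2,q3,q5}  [new]
{q0} --b--> {q1,q2,q5}  [new]
{q0} --c--> {q1,q3,q4,q5}  [new]
{q2,q3,q5} --a--> {q1,q2,q3,q4}  [new]
{q2,q3,q5} --b--> {q0,q1,q2,q4,q5}  [new]
{q2,q3,q5} --c--> {q0,q1,q2,q4}  [new]
{q1,q2,q5} --a--> {q0,q1,q2,q3}  [new]
{q1,q2,q5} --b--> {q0,q1,q2,q4,q5}  [seen]
{q1,q2,q5} --c--> {q0,q4}  [new]
{q1,q3,q4,q5} --a--> {q0,q1,q2,q3,q4}  [new]
{q1,q3,q4,q5} --b--> {q0,q1,q2,q4,q5}  [seen]
{q1,q3,q4,q5} --c--> {q1,q2,q4}  [new]
{q1,q2,q3,q4} --a--> {q0,q1,q2,q3,q4}  [seen]
{q1,q2,q3,q4} --b--> {q1,q2,q4,q5}  [new]
{q1,q2,q3,q4} --c--> {q0,q1,q2,q4}  [seen]
{q0,q1,q2,q4,q5} --a--> {q0,q1,q2,q3,q4,q5}  [new]
{q0,q1,q2,q4,q5} --b--> {q0,q1,q2,q4,q5}  [seen]
{q0,q1,q2,q4,q5} --c--> {q0,q1,q3,q4,q5}  [new]
{q0,q1,q2,q4} --a--> {q0,q1,q2,q3,q4,q5}  [seen]
{q0,q1,q2,q4} --b--> {q1,q2,q4,q5}  [seen]
{q0,q1,q2,q4} --c--> {q0,q1,q3,q4,q5}  [seen]
{q0,q1,q2,q3} --a--> {q0,q1,q2,q3,q4,q5}  [seen]
{q0,q1,q2,q3} --b--> {q1,q2,q4,q5}  [seen]
{q0,q1,q2,q3} --c--> {q0,q1,q2,q3,q4,q5}  [seen]
{q0,q4} --a--> {q1,q2,q3,q4,q5}  [new]
{q0,q4} --b--> {q1,q2,q5}  [seen]
{q0,q4} --c--> {q1,q3,q4,q5}  [seen]
{q0,q1,q2,q3,q4} --a--> {q0,q1,q2,q3,q4,q5}  [seen]
{q0,q1,q2,q3,q4} --b--> {q1,q2,q4,q5}  [seen]
{q0,q1,q2,q3,q4} --c--> {q0,q1,q2,q3,q4,q5}  [seen]
{q1,q2,q4} --a--> {q0,q1,q2,q3,q4}  [seen]
{q1,q2,q4} --b--> {q1,q2,q4,q5}  [seen]
{q1,q2,q4} --c--> {q0,q1,q4}  [new]
{q1,q2,q4,q5} --a--> {q0,q1,q2,q3,q4}  [seen]
{q1,q2,q4,q5} --b--> {q0,q1,q2,q4,q5}  [seen]
{q1,q2,q4,q5} --c--> {q0,q1,q4}  [seen]
{q0,q1,q2,q3,q4,q5} --a--> {q0,q1,q2,q3,q4,q5}  [seen]
{q0,q1,q2,q3,q4,q5} --b--> {q0,q1,q2,q4,q5}  [seen]
{q0,q1,q2,q3,q4,q5} --c--> {q0,q1,q2,q3,q4,q5}  [seen]
{q0,q1,q3,q4,q5} --a--> {q0,q1,q2,q3,q4,q5}  [seen]
{q0,q1,q3,q4,q5} --b--> {q0,q1,q2,q4,q5}  [seen]
{q0,q1,q3,q4,q5} --c--> {q1,q2,q3,q4,q5}  [seen]
{q1,q2,q3,q4,q5} --a--> {q0,q1,q2,q3,q4}  [seen]
{q1,q2,q3,q4,q5} --b--> {q0,q1,q2,q4,q5}  [seen]
{q1,q2,q3,q4,q5} --c--> {q0,q1,q2,q4}  [seen]
{q0,q1,q4} --a--> {q0,q1,q2,q3,q4,q5}  [seen]
{q0,q1,q4} --b--> {q1,q2,q5}  [seen]
{q0,q1,q4} --c--> {q1,q3,q4,q5}  [seen]
Reachable DFA states: {q0}, {q2,q3,q5}, {q1,q2,q5}, {q1,q3,q4,q5}, {q1,q2,q3,q4}, {q0,q1,q2,q4,q5}, {q0,q1,q2,q4}, {q0,q1,q2,q3}, {q0,q4}, {q0,q1,q2,q3,q4}, {q1,q2,q4}, {q1,q2,q4,q5}, {q0,q1,q2,q3,q4,q5}, {q0,q1,q3,q4,q5}, {q1,q2,q3,q4,q5}, {q0,q1,q4}.
{q1,q3,q4,q5} is among them.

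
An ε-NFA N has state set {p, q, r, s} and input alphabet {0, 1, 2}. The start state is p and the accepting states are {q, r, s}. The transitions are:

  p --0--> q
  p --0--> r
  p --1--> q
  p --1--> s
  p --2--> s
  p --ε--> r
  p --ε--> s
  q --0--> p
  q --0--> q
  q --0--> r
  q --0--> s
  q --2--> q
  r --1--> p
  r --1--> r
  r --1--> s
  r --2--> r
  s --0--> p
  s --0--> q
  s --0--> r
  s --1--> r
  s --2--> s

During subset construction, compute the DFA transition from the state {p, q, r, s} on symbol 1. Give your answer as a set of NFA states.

δ(p,1) = {q, s}; δ(q,1) = ∅; δ(r,1) = {p, r, s}; δ(s,1) = {r}.
Union: {p, q, r, s}.

{p, q, r, s}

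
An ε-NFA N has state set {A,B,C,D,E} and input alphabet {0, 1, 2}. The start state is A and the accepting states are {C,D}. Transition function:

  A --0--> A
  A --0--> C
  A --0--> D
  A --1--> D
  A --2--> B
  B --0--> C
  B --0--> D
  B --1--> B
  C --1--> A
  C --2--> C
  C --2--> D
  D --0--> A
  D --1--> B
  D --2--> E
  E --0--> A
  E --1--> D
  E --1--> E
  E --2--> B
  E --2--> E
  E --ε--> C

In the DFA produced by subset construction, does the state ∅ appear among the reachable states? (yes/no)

Start state of the DFA: {A} (ε-closure of the NFA start).
{A} --0--> {A,C,D}  [new]
{A} --1--> {D}  [new]
{A} --2--> {B}  [new]
{A,C,D} --0--> {A,C,D}  [seen]
{A,C,D} --1--> {A,B,D}  [new]
{A,C,D} --2--> {B,C,D,E}  [new]
{D} --0--> {A}  [seen]
{D} --1--> {B}  [seen]
{D} --2--> {C,E}  [new]
{B} --0--> {C,D}  [new]
{B} --1--> {B}  [seen]
{B} --2--> ∅  [new]
{A,B,D} --0--> {A,C,D}  [seen]
{A,B,D} --1--> {B,D}  [new]
{A,B,D} --2--> {B,C,E}  [new]
{B,C,D,E} --0--> {A,C,D}  [seen]
{B,C,D,E} --1--> {A,B,C,D,E}  [new]
{B,C,D,E} --2--> {B,C,D,E}  [seen]
{C,E} --0--> {A}  [seen]
{C,E} --1--> {A,C,D,E}  [new]
{C,E} --2--> {B,C,D,E}  [seen]
{C,D} --0--> {A}  [seen]
{C,D} --1--> {A,B}  [new]
{C,D} --2--> {C,D,E}  [new]
∅ --0--> ∅  [seen]
∅ --1--> ∅  [seen]
∅ --2--> ∅  [seen]
{B,D} --0--> {A,C,D}  [seen]
{B,D} --1--> {B}  [seen]
{B,D} --2--> {C,E}  [seen]
{B,C,E} --0--> {A,C,D}  [seen]
{B,C,E} --1--> {A,B,C,D,E}  [seen]
{B,C,E} --2--> {B,C,D,E}  [seen]
{A,B,C,D,E} --0--> {A,C,D}  [seen]
{A,B,C,D,E} --1--> {A,B,C,D,E}  [seen]
{A,B,C,D,E} --2--> {B,C,D,E}  [seen]
{A,C,D,E} --0--> {A,C,D}  [seen]
{A,C,D,E} --1--> {A,B,C,D,E}  [seen]
{A,C,D,E} --2--> {B,C,D,E}  [seen]
{A,B} --0--> {A,C,D}  [seen]
{A,B} --1--> {B,D}  [seen]
{A,B} --2--> {B}  [seen]
{C,D,E} --0--> {A}  [seen]
{C,D,E} --1--> {A,B,C,D,E}  [seen]
{C,D,E} --2--> {B,C,D,E}  [seen]
Reachable DFA states: {A}, {A,C,D}, {D}, {B}, {A,B,D}, {B,C,D,E}, {C,E}, {C,D}, ∅, {B,D}, {B,C,E}, {A,B,C,D,E}, {A,C,D,E}, {A,B}, {C,D,E}.
∅ is among them.

yes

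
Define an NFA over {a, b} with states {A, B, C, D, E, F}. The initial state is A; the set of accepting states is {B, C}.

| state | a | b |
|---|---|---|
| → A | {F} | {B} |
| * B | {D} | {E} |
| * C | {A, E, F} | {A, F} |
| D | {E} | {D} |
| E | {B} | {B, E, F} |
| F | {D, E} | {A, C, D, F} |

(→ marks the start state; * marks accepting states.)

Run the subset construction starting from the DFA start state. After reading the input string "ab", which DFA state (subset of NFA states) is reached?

{A, C, D, F}

Start: {A}.
δ(A,a) = {F}.
Union: {F}.
After a: {F}.
δ(F,b) = {A, C, D, F}.
Union: {A, C, D, F}.
After b: {A, C, D, F}.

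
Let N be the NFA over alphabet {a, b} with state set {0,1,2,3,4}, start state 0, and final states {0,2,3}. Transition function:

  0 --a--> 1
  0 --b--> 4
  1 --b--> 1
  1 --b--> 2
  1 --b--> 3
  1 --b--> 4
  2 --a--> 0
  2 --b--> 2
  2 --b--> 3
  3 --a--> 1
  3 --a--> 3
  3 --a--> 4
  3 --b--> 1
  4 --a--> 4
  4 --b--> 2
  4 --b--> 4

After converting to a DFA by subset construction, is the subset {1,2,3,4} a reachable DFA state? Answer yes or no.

yes

Start state of the DFA: {0}.
{0} --a--> {1}  [new]
{0} --b--> {4}  [new]
{1} --a--> ∅  [new]
{1} --b--> {1,2,3,4}  [new]
{4} --a--> {4}  [seen]
{4} --b--> {2,4}  [new]
∅ --a--> ∅  [seen]
∅ --b--> ∅  [seen]
{1,2,3,4} --a--> {0,1,3,4}  [new]
{1,2,3,4} --b--> {1,2,3,4}  [seen]
{2,4} --a--> {0,4}  [new]
{2,4} --b--> {2,3,4}  [new]
{0,1,3,4} --a--> {1,3,4}  [new]
{0,1,3,4} --b--> {1,2,3,4}  [seen]
{0,4} --a--> {1,4}  [new]
{0,4} --b--> {2,4}  [seen]
{2,3,4} --a--> {0,1,3,4}  [seen]
{2,3,4} --b--> {1,2,3,4}  [seen]
{1,3,4} --a--> {1,3,4}  [seen]
{1,3,4} --b--> {1,2,3,4}  [seen]
{1,4} --a--> {4}  [seen]
{1,4} --b--> {1,2,3,4}  [seen]
Reachable DFA states: {0}, {1}, {4}, ∅, {1,2,3,4}, {2,4}, {0,1,3,4}, {0,4}, {2,3,4}, {1,3,4}, {1,4}.
{1,2,3,4} is among them.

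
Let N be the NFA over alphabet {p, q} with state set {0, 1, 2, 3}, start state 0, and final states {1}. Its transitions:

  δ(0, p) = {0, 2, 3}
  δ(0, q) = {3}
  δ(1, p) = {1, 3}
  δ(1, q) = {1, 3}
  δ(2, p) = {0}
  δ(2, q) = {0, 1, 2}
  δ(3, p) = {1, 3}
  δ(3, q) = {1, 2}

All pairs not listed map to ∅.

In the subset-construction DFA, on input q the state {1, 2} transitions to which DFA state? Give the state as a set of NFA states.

δ(1,q) = {1, 3}; δ(2,q) = {0, 1, 2}.
Union: {0, 1, 2, 3}.

{0, 1, 2, 3}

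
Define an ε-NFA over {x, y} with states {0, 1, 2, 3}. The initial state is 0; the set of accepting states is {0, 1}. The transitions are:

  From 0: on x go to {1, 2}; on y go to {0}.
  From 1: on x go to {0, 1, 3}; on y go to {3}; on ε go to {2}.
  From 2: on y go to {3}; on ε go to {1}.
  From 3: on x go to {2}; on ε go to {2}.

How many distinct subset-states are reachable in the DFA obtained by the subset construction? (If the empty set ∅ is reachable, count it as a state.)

4

Start state of the DFA: {0} (ε-closure of the NFA start).
{0} --x--> {1, 2}  [new]
{0} --y--> {0}  [seen]
{1, 2} --x--> {0, 1, 2, 3}  [new]
{1, 2} --y--> {1, 2, 3}  [new]
{0, 1, 2, 3} --x--> {0, 1, 2, 3}  [seen]
{0, 1, 2, 3} --y--> {0, 1, 2, 3}  [seen]
{1, 2, 3} --x--> {0, 1, 2, 3}  [seen]
{1, 2, 3} --y--> {1, 2, 3}  [seen]
Reachable DFA states: {0}, {1, 2}, {0, 1, 2, 3}, {1, 2, 3}.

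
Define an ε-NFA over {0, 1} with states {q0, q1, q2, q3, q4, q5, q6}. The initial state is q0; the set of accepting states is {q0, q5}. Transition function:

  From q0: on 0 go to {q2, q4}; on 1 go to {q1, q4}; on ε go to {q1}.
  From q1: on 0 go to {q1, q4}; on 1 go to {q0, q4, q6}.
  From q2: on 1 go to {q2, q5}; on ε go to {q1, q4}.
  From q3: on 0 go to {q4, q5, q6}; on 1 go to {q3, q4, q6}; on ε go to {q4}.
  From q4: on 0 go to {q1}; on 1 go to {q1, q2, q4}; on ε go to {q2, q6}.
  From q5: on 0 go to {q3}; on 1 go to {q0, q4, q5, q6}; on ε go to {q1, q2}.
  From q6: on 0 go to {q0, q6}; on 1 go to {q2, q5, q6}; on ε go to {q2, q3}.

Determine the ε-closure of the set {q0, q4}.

Begin with {q0, q4}.
q0 →ε {q1}; add q1.
q4 →ε {q2, q6}; add q2, q6.
q6 →ε {q2, q3}; add q3.
ε-closure = {q0, q1, q2, q3, q4, q6}.

{q0, q1, q2, q3, q4, q6}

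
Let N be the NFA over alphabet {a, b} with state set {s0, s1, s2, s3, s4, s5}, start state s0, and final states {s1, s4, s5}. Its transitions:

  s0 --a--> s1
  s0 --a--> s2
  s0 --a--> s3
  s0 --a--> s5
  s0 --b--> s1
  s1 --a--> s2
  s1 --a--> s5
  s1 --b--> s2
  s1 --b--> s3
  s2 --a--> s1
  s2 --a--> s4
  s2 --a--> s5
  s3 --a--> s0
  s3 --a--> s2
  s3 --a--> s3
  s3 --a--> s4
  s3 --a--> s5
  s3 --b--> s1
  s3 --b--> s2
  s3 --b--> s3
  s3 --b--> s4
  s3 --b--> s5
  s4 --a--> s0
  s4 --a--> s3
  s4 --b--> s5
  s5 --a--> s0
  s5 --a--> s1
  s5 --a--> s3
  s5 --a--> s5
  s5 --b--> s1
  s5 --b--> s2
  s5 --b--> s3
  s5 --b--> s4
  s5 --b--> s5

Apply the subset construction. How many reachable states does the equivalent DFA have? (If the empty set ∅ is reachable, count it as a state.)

Start state of the DFA: {s0}.
{s0} --a--> {s1, s2, s3, s5}  [new]
{s0} --b--> {s1}  [new]
{s1, s2, s3, s5} --a--> {s0, s1, s2, s3, s4, s5}  [new]
{s1, s2, s3, s5} --b--> {s1, s2, s3, s4, s5}  [new]
{s1} --a--> {s2, s5}  [new]
{s1} --b--> {s2, s3}  [new]
{s0, s1, s2, s3, s4, s5} --a--> {s0, s1, s2, s3, s4, s5}  [seen]
{s0, s1, s2, s3, s4, s5} --b--> {s1, s2, s3, s4, s5}  [seen]
{s1, s2, s3, s4, s5} --a--> {s0, s1, s2, s3, s4, s5}  [seen]
{s1, s2, s3, s4, s5} --b--> {s1, s2, s3, s4, s5}  [seen]
{s2, s5} --a--> {s0, s1, s3, s4, s5}  [new]
{s2, s5} --b--> {s1, s2, s3, s4, s5}  [seen]
{s2, s3} --a--> {s0, s1, s2, s3, s4, s5}  [seen]
{s2, s3} --b--> {s1, s2, s3, s4, s5}  [seen]
{s0, s1, s3, s4, s5} --a--> {s0, s1, s2, s3, s4, s5}  [seen]
{s0, s1, s3, s4, s5} --b--> {s1, s2, s3, s4, s5}  [seen]
Reachable DFA states: {s0}, {s1, s2, s3, s5}, {s1}, {s0, s1, s2, s3, s4, s5}, {s1, s2, s3, s4, s5}, {s2, s5}, {s2, s3}, {s0, s1, s3, s4, s5}.

8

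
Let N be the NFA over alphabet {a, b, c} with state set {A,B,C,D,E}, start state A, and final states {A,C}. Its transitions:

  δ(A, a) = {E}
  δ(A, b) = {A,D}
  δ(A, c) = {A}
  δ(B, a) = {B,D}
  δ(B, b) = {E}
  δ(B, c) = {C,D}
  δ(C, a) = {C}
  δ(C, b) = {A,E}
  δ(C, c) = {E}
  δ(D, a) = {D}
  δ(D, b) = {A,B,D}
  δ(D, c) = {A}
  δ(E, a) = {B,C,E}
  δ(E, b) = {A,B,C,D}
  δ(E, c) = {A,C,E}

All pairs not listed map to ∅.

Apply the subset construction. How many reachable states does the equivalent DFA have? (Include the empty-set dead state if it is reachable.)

16

Start state of the DFA: {A}.
{A} --a--> {E}  [new]
{A} --b--> {A,D}  [new]
{A} --c--> {A}  [seen]
{E} --a--> {B,C,E}  [new]
{E} --b--> {A,B,C,D}  [new]
{E} --c--> {A,C,E}  [new]
{A,D} --a--> {D,E}  [new]
{A,D} --b--> {A,B,D}  [new]
{A,D} --c--> {A}  [seen]
{B,C,E} --a--> {B,C,D,E}  [new]
{B,C,E} --b--> {A,B,C,D,E}  [new]
{B,C,E} --c--> {A,C,D,E}  [new]
{A,B,C,D} --a--> {B,C,D,E}  [seen]
{A,B,C,D} --b--> {A,B,D,E}  [new]
{A,B,C,D} --c--> {A,C,D,E}  [seen]
{A,C,E} --a--> {B,C,E}  [seen]
{A,C,E} --b--> {A,B,C,D,E}  [seen]
{A,C,E} --c--> {A,C,E}  [seen]
{D,E} --a--> {B,C,D,E}  [seen]
{D,E} --b--> {A,B,C,D}  [seen]
{D,E} --c--> {A,C,E}  [seen]
{A,B,D} --a--> {B,D,E}  [new]
{A,B,D} --b--> {A,B,D,E}  [seen]
{A,B,D} --c--> {A,C,D}  [new]
{B,C,D,E} --a--> {B,C,D,E}  [seen]
{B,C,D,E} --b--> {A,B,C,D,E}  [seen]
{B,C,D,E} --c--> {A,C,D,E}  [seen]
{A,B,C,D,E} --a--> {B,C,D,E}  [seen]
{A,B,C,D,E} --b--> {A,B,C,D,E}  [seen]
{A,B,C,D,E} --c--> {A,C,D,E}  [seen]
{A,C,D,E} --a--> {B,C,D,E}  [seen]
{A,C,D,E} --b--> {A,B,C,D,E}  [seen]
{A,C,D,E} --c--> {A,C,E}  [seen]
{A,B,D,E} --a--> {B,C,D,E}  [seen]
{A,B,D,E} --b--> {A,B,C,D,E}  [seen]
{A,B,D,E} --c--> {A,C,D,E}  [seen]
{B,D,E} --a--> {B,C,D,E}  [seen]
{B,D,E} --b--> {A,B,C,D,E}  [seen]
{B,D,E} --c--> {A,C,D,E}  [seen]
{A,C,D} --a--> {C,D,E}  [new]
{A,C,D} --b--> {A,B,D,E}  [seen]
{A,C,D} --c--> {A,E}  [new]
{C,D,E} --a--> {B,C,D,E}  [seen]
{C,D,E} --b--> {A,B,C,D,E}  [seen]
{C,D,E} --c--> {A,C,E}  [seen]
{A,E} --a--> {B,C,E}  [seen]
{A,E} --b--> {A,B,C,D}  [seen]
{A,E} --c--> {A,C,E}  [seen]
Reachable DFA states: {A}, {E}, {A,D}, {B,C,E}, {A,B,C,D}, {A,C,E}, {D,E}, {A,B,D}, {B,C,D,E}, {A,B,C,D,E}, {A,C,D,E}, {A,B,D,E}, {B,D,E}, {A,C,D}, {C,D,E}, {A,E}.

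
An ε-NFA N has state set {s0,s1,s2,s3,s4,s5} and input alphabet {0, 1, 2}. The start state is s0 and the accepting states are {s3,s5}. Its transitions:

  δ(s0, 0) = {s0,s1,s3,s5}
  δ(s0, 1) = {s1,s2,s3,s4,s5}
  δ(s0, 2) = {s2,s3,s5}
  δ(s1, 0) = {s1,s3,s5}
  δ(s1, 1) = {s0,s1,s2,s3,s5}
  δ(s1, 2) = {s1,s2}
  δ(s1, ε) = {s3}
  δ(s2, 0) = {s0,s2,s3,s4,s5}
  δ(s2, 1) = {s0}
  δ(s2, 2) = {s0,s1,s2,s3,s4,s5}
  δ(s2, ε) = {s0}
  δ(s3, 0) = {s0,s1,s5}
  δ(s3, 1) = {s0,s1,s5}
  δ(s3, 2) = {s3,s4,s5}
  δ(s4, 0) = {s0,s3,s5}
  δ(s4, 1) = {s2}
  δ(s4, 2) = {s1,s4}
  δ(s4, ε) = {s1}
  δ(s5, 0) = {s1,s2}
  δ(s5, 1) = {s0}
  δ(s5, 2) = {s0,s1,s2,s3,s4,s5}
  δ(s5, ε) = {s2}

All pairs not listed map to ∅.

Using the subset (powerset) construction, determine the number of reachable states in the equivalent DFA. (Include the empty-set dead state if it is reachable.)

Start state of the DFA: {s0} (ε-closure of the NFA start).
{s0} --0--> {s0,s1,s2,s3,s5}  [new]
{s0} --1--> {s0,s1,s2,s3,s4,s5}  [new]
{s0} --2--> {s0,s2,s3,s5}  [new]
{s0,s1,s2,s3,s5} --0--> {s0,s1,s2,s3,s4,s5}  [seen]
{s0,s1,s2,s3,s5} --1--> {s0,s1,s2,s3,s4,s5}  [seen]
{s0,s1,s2,s3,s5} --2--> {s0,s1,s2,s3,s4,s5}  [seen]
{s0,s1,s2,s3,s4,s5} --0--> {s0,s1,s2,s3,s4,s5}  [seen]
{s0,s1,s2,s3,s4,s5} --1--> {s0,s1,s2,s3,s4,s5}  [seen]
{s0,s1,s2,s3,s4,s5} --2--> {s0,s1,s2,s3,s4,s5}  [seen]
{s0,s2,s3,s5} --0--> {s0,s1,s2,s3,s4,s5}  [seen]
{s0,s2,s3,s5} --1--> {s0,s1,s2,s3,s4,s5}  [seen]
{s0,s2,s3,s5} --2--> {s0,s1,s2,s3,s4,s5}  [seen]
Reachable DFA states: {s0}, {s0,s1,s2,s3,s5}, {s0,s1,s2,s3,s4,s5}, {s0,s2,s3,s5}.

4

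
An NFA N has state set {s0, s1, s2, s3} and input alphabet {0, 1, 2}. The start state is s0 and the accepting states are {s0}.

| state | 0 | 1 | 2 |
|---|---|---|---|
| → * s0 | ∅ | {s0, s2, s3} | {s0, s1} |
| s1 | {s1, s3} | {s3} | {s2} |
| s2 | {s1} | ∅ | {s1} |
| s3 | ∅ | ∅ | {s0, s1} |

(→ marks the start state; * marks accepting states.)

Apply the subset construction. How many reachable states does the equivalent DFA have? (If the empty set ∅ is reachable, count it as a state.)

9

Start state of the DFA: {s0}.
{s0} --0--> ∅  [new]
{s0} --1--> {s0, s2, s3}  [new]
{s0} --2--> {s0, s1}  [new]
∅ --0--> ∅  [seen]
∅ --1--> ∅  [seen]
∅ --2--> ∅  [seen]
{s0, s2, s3} --0--> {s1}  [new]
{s0, s2, s3} --1--> {s0, s2, s3}  [seen]
{s0, s2, s3} --2--> {s0, s1}  [seen]
{s0, s1} --0--> {s1, s3}  [new]
{s0, s1} --1--> {s0, s2, s3}  [seen]
{s0, s1} --2--> {s0, s1, s2}  [new]
{s1} --0--> {s1, s3}  [seen]
{s1} --1--> {s3}  [new]
{s1} --2--> {s2}  [new]
{s1, s3} --0--> {s1, s3}  [seen]
{s1, s3} --1--> {s3}  [seen]
{s1, s3} --2--> {s0, s1, s2}  [seen]
{s0, s1, s2} --0--> {s1, s3}  [seen]
{s0, s1, s2} --1--> {s0, s2, s3}  [seen]
{s0, s1, s2} --2--> {s0, s1, s2}  [seen]
{s3} --0--> ∅  [seen]
{s3} --1--> ∅  [seen]
{s3} --2--> {s0, s1}  [seen]
{s2} --0--> {s1}  [seen]
{s2} --1--> ∅  [seen]
{s2} --2--> {s1}  [seen]
Reachable DFA states: {s0}, ∅, {s0, s2, s3}, {s0, s1}, {s1}, {s1, s3}, {s0, s1, s2}, {s3}, {s2}.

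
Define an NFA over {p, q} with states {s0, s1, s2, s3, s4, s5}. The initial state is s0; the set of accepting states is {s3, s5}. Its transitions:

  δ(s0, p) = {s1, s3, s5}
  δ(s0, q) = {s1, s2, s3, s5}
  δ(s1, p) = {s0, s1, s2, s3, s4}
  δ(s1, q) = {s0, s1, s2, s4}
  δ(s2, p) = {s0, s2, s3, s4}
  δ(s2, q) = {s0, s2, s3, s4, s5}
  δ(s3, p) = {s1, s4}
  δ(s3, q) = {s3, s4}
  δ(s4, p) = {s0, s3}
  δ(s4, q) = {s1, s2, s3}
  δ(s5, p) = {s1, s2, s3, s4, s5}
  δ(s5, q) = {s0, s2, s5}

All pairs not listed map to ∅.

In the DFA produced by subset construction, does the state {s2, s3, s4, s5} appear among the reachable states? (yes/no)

no

Start state of the DFA: {s0}.
{s0} --p--> {s1, s3, s5}  [new]
{s0} --q--> {s1, s2, s3, s5}  [new]
{s1, s3, s5} --p--> {s0, s1, s2, s3, s4, s5}  [new]
{s1, s3, s5} --q--> {s0, s1, s2, s3, s4, s5}  [seen]
{s1, s2, s3, s5} --p--> {s0, s1, s2, s3, s4, s5}  [seen]
{s1, s2, s3, s5} --q--> {s0, s1, s2, s3, s4, s5}  [seen]
{s0, s1, s2, s3, s4, s5} --p--> {s0, s1, s2, s3, s4, s5}  [seen]
{s0, s1, s2, s3, s4, s5} --q--> {s0, s1, s2, s3, s4, s5}  [seen]
Reachable DFA states: {s0}, {s1, s3, s5}, {s1, s2, s3, s5}, {s0, s1, s2, s3, s4, s5}.
{s2, s3, s4, s5} is not among them.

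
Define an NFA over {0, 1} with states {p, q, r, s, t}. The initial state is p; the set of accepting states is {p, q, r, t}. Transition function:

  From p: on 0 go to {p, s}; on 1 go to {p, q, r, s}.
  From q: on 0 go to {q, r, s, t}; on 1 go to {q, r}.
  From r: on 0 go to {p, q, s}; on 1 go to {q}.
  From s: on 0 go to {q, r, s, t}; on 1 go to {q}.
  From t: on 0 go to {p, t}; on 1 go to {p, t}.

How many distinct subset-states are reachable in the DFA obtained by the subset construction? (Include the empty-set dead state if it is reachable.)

Start state of the DFA: {p}.
{p} --0--> {p, s}  [new]
{p} --1--> {p, q, r, s}  [new]
{p, s} --0--> {p, q, r, s, t}  [new]
{p, s} --1--> {p, q, r, s}  [seen]
{p, q, r, s} --0--> {p, q, r, s, t}  [seen]
{p, q, r, s} --1--> {p, q, r, s}  [seen]
{p, q, r, s, t} --0--> {p, q, r, s, t}  [seen]
{p, q, r, s, t} --1--> {p, q, r, s, t}  [seen]
Reachable DFA states: {p}, {p, s}, {p, q, r, s}, {p, q, r, s, t}.

4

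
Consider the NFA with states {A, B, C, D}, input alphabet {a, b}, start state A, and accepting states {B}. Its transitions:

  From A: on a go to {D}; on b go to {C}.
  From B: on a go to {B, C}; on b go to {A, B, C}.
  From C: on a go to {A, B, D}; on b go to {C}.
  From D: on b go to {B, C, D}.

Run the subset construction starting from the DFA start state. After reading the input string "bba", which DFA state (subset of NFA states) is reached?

{A, B, D}

Start: {A}.
δ(A,b) = {C}.
Union: {C}.
After b: {C}.
δ(C,b) = {C}.
Union: {C}.
After b: {C}.
δ(C,a) = {A, B, D}.
Union: {A, B, D}.
After a: {A, B, D}.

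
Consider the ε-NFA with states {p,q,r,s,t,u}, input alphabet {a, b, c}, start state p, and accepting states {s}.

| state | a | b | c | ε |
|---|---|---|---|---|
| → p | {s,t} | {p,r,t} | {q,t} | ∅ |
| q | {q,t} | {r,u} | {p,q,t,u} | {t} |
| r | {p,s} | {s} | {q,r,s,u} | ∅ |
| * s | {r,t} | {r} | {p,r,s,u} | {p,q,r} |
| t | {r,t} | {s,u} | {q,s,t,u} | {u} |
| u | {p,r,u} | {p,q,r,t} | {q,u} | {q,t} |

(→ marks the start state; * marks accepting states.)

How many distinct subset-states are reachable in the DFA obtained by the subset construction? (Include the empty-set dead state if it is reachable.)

Start state of the DFA: {p} (ε-closure of the NFA start).
{p} --a--> {p,q,r,s,t,u}  [new]
{p} --b--> {p,q,r,t,u}  [new]
{p} --c--> {q,t,u}  [new]
{p,q,r,s,t,u} --a--> {p,q,r,s,t,u}  [seen]
{p,q,r,s,t,u} --b--> {p,q,r,s,t,u}  [seen]
{p,q,r,s,t,u} --c--> {p,q,r,s,t,u}  [seen]
{p,q,r,t,u} --a--> {p,q,r,s,t,u}  [seen]
{p,q,r,t,u} --b--> {p,q,r,s,t,u}  [seen]
{p,q,r,t,u} --c--> {p,q,r,s,t,u}  [seen]
{q,t,u} --a--> {p,q,r,t,u}  [seen]
{q,t,u} --b--> {p,q,r,s,t,u}  [seen]
{q,t,u} --c--> {p,q,r,s,t,u}  [seen]
Reachable DFA states: {p}, {p,q,r,s,t,u}, {p,q,r,t,u}, {q,t,u}.

4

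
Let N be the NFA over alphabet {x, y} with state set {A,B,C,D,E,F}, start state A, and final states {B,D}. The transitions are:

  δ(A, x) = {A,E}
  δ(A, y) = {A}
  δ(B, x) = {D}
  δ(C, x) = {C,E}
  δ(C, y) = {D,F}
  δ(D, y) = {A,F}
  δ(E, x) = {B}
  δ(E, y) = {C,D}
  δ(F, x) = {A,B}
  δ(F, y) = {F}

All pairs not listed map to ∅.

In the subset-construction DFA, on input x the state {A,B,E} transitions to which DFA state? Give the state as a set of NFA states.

δ(A,x) = {A,E}; δ(B,x) = {D}; δ(E,x) = {B}.
Union: {A,B,D,E}.

{A,B,D,E}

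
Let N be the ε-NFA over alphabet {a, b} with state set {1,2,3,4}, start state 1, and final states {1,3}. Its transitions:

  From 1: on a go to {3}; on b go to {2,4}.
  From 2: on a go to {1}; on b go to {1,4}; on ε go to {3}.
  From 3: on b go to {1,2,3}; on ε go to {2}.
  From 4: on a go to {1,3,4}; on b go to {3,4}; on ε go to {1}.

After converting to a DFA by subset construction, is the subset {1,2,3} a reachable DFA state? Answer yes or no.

Start state of the DFA: {1} (ε-closure of the NFA start).
{1} --a--> {2,3}  [new]
{1} --b--> {1,2,3,4}  [new]
{2,3} --a--> {1}  [seen]
{2,3} --b--> {1,2,3,4}  [seen]
{1,2,3,4} --a--> {1,2,3,4}  [seen]
{1,2,3,4} --b--> {1,2,3,4}  [seen]
Reachable DFA states: {1}, {2,3}, {1,2,3,4}.
{1,2,3} is not among them.

no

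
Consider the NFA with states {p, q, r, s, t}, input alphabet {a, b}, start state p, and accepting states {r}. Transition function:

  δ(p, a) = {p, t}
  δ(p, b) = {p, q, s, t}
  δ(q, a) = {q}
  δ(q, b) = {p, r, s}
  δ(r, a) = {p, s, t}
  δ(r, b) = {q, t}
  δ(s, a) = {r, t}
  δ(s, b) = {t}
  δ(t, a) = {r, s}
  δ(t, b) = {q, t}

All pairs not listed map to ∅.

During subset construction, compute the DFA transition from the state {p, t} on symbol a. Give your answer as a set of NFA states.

{p, r, s, t}

δ(p,a) = {p, t}; δ(t,a) = {r, s}.
Union: {p, r, s, t}.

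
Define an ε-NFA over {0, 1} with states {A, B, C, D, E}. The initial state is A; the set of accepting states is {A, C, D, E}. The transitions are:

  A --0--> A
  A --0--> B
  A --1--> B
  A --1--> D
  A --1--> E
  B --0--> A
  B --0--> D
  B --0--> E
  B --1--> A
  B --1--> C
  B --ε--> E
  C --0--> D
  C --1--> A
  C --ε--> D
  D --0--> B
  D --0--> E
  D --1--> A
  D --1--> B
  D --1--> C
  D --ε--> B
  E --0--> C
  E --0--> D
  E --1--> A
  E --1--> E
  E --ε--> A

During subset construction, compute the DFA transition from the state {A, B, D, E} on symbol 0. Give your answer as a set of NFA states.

{A, B, C, D, E}

δ(A,0) = {A, B}; δ(B,0) = {A, D, E}; δ(D,0) = {B, E}; δ(E,0) = {C, D}.
Union: {A, B, C, D, E}.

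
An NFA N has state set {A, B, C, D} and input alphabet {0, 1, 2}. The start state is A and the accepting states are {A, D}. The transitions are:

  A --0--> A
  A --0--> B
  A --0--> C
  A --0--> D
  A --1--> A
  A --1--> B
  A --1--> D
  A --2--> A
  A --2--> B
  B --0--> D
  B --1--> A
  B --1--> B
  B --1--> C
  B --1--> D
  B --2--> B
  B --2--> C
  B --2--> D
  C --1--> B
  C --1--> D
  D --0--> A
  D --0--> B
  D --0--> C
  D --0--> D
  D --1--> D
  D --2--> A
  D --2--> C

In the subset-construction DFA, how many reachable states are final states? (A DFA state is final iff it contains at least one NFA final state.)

4

Start state of the DFA: {A}.
{A} --0--> {A, B, C, D}  [new]
{A} --1--> {A, B, D}  [new]
{A} --2--> {A, B}  [new]
{A, B, C, D} --0--> {A, B, C, D}  [seen]
{A, B, C, D} --1--> {A, B, C, D}  [seen]
{A, B, C, D} --2--> {A, B, C, D}  [seen]
{A, B, D} --0--> {A, B, C, D}  [seen]
{A, B, D} --1--> {A, B, C, D}  [seen]
{A, B, D} --2--> {A, B, C, D}  [seen]
{A, B} --0--> {A, B, C, D}  [seen]
{A, B} --1--> {A, B, C, D}  [seen]
{A, B} --2--> {A, B, C, D}  [seen]
Reachable DFA states: {A}, {A, B, C, D}, {A, B, D}, {A, B}.
Accepting DFA states (contain an NFA accepting state): {A}, {A, B, C, D}, {A, B, D}, {A, B}.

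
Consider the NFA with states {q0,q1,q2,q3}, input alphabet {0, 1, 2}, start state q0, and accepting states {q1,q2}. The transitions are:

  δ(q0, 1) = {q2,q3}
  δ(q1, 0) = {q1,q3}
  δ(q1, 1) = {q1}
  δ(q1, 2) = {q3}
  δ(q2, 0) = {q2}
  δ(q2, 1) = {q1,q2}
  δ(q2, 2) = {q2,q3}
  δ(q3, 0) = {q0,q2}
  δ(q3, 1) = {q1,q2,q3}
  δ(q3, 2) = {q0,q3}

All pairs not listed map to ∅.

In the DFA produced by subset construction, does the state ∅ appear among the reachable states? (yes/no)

Start state of the DFA: {q0}.
{q0} --0--> ∅  [new]
{q0} --1--> {q2,q3}  [new]
{q0} --2--> ∅  [seen]
∅ --0--> ∅  [seen]
∅ --1--> ∅  [seen]
∅ --2--> ∅  [seen]
{q2,q3} --0--> {q0,q2}  [new]
{q2,q3} --1--> {q1,q2,q3}  [new]
{q2,q3} --2--> {q0,q2,q3}  [new]
{q0,q2} --0--> {q2}  [new]
{q0,q2} --1--> {q1,q2,q3}  [seen]
{q0,q2} --2--> {q2,q3}  [seen]
{q1,q2,q3} --0--> {q0,q1,q2,q3}  [new]
{q1,q2,q3} --1--> {q1,q2,q3}  [seen]
{q1,q2,q3} --2--> {q0,q2,q3}  [seen]
{q0,q2,q3} --0--> {q0,q2}  [seen]
{q0,q2,q3} --1--> {q1,q2,q3}  [seen]
{q0,q2,q3} --2--> {q0,q2,q3}  [seen]
{q2} --0--> {q2}  [seen]
{q2} --1--> {q1,q2}  [new]
{q2} --2--> {q2,q3}  [seen]
{q0,q1,q2,q3} --0--> {q0,q1,q2,q3}  [seen]
{q0,q1,q2,q3} --1--> {q1,q2,q3}  [seen]
{q0,q1,q2,q3} --2--> {q0,q2,q3}  [seen]
{q1,q2} --0--> {q1,q2,q3}  [seen]
{q1,q2} --1--> {q1,q2}  [seen]
{q1,q2} --2--> {q2,q3}  [seen]
Reachable DFA states: {q0}, ∅, {q2,q3}, {q0,q2}, {q1,q2,q3}, {q0,q2,q3}, {q2}, {q0,q1,q2,q3}, {q1,q2}.
∅ is among them.

yes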